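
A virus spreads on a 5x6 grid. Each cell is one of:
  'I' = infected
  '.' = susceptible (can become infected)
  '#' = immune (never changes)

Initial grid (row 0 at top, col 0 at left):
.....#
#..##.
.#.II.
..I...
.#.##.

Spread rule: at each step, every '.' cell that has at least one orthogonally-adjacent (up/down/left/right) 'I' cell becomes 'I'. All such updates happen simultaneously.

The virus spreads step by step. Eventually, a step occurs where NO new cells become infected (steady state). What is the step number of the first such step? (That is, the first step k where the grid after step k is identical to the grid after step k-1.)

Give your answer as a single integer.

Answer: 6

Derivation:
Step 0 (initial): 3 infected
Step 1: +6 new -> 9 infected
Step 2: +4 new -> 13 infected
Step 3: +5 new -> 18 infected
Step 4: +2 new -> 20 infected
Step 5: +2 new -> 22 infected
Step 6: +0 new -> 22 infected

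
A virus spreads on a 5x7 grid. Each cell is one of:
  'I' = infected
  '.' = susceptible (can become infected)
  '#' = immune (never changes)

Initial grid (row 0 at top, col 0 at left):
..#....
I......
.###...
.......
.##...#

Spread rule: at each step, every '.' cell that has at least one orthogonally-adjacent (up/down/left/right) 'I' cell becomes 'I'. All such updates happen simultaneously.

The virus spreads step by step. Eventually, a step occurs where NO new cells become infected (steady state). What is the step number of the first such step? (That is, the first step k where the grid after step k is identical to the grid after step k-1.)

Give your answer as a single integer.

Answer: 9

Derivation:
Step 0 (initial): 1 infected
Step 1: +3 new -> 4 infected
Step 2: +3 new -> 7 infected
Step 3: +3 new -> 10 infected
Step 4: +3 new -> 13 infected
Step 5: +4 new -> 17 infected
Step 6: +5 new -> 22 infected
Step 7: +4 new -> 26 infected
Step 8: +2 new -> 28 infected
Step 9: +0 new -> 28 infected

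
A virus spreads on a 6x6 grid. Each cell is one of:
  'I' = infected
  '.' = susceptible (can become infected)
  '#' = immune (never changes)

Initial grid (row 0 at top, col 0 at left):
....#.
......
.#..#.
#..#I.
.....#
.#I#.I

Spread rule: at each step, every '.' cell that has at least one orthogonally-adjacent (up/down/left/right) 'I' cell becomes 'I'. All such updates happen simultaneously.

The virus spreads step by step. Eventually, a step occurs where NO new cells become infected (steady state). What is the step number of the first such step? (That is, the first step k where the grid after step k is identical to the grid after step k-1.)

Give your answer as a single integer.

Step 0 (initial): 3 infected
Step 1: +4 new -> 7 infected
Step 2: +4 new -> 11 infected
Step 3: +4 new -> 15 infected
Step 4: +5 new -> 20 infected
Step 5: +3 new -> 23 infected
Step 6: +3 new -> 26 infected
Step 7: +2 new -> 28 infected
Step 8: +0 new -> 28 infected

Answer: 8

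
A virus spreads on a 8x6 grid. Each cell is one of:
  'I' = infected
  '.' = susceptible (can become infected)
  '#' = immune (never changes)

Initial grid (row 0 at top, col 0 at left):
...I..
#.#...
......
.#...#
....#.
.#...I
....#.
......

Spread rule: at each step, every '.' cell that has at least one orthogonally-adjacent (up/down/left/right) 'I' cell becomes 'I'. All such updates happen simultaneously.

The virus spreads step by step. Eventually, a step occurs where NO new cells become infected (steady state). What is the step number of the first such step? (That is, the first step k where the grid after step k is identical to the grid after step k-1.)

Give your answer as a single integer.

Answer: 8

Derivation:
Step 0 (initial): 2 infected
Step 1: +6 new -> 8 infected
Step 2: +6 new -> 14 infected
Step 3: +10 new -> 24 infected
Step 4: +7 new -> 31 infected
Step 5: +4 new -> 35 infected
Step 6: +4 new -> 39 infected
Step 7: +2 new -> 41 infected
Step 8: +0 new -> 41 infected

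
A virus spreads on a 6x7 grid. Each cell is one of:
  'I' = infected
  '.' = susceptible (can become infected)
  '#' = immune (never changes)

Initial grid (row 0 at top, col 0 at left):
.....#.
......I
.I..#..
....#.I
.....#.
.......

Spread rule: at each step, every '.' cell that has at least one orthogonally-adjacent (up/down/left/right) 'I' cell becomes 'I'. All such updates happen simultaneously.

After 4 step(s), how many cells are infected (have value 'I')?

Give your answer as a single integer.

Step 0 (initial): 3 infected
Step 1: +9 new -> 12 infected
Step 2: +10 new -> 22 infected
Step 3: +9 new -> 31 infected
Step 4: +5 new -> 36 infected

Answer: 36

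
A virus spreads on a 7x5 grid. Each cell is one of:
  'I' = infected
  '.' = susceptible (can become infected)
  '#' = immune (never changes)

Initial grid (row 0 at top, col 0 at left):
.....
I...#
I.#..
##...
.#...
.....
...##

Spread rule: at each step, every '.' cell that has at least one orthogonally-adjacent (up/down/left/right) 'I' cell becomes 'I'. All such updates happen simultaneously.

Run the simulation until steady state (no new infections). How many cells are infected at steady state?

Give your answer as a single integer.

Answer: 28

Derivation:
Step 0 (initial): 2 infected
Step 1: +3 new -> 5 infected
Step 2: +2 new -> 7 infected
Step 3: +2 new -> 9 infected
Step 4: +2 new -> 11 infected
Step 5: +3 new -> 14 infected
Step 6: +3 new -> 17 infected
Step 7: +3 new -> 20 infected
Step 8: +2 new -> 22 infected
Step 9: +2 new -> 24 infected
Step 10: +2 new -> 26 infected
Step 11: +2 new -> 28 infected
Step 12: +0 new -> 28 infected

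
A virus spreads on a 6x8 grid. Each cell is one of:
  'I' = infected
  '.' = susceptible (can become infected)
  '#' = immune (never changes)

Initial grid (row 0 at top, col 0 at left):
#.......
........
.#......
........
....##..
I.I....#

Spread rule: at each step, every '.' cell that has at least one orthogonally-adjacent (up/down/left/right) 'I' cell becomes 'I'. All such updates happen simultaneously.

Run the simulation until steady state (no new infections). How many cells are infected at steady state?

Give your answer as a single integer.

Step 0 (initial): 2 infected
Step 1: +4 new -> 6 infected
Step 2: +5 new -> 11 infected
Step 3: +5 new -> 16 infected
Step 4: +5 new -> 21 infected
Step 5: +6 new -> 27 infected
Step 6: +6 new -> 33 infected
Step 7: +4 new -> 37 infected
Step 8: +3 new -> 40 infected
Step 9: +2 new -> 42 infected
Step 10: +1 new -> 43 infected
Step 11: +0 new -> 43 infected

Answer: 43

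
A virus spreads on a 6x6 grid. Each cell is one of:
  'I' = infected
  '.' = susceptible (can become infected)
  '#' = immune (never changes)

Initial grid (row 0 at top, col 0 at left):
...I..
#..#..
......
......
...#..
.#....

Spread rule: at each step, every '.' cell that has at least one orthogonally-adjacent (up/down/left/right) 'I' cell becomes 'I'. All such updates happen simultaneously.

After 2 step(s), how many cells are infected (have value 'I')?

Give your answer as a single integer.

Answer: 7

Derivation:
Step 0 (initial): 1 infected
Step 1: +2 new -> 3 infected
Step 2: +4 new -> 7 infected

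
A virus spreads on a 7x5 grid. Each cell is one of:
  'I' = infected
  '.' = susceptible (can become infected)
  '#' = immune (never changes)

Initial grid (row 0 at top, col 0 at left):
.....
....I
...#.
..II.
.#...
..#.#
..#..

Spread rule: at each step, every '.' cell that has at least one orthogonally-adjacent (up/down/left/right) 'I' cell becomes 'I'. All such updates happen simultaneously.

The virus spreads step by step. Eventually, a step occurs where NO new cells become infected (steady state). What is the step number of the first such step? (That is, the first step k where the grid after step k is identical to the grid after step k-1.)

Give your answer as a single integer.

Answer: 7

Derivation:
Step 0 (initial): 3 infected
Step 1: +8 new -> 11 infected
Step 2: +6 new -> 17 infected
Step 3: +5 new -> 22 infected
Step 4: +4 new -> 26 infected
Step 5: +3 new -> 29 infected
Step 6: +1 new -> 30 infected
Step 7: +0 new -> 30 infected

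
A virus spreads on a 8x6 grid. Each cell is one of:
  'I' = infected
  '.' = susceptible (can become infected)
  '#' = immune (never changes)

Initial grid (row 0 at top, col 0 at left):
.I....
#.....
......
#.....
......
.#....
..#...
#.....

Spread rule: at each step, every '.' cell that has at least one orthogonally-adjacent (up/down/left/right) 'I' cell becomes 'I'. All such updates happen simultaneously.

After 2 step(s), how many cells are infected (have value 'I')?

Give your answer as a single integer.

Answer: 7

Derivation:
Step 0 (initial): 1 infected
Step 1: +3 new -> 4 infected
Step 2: +3 new -> 7 infected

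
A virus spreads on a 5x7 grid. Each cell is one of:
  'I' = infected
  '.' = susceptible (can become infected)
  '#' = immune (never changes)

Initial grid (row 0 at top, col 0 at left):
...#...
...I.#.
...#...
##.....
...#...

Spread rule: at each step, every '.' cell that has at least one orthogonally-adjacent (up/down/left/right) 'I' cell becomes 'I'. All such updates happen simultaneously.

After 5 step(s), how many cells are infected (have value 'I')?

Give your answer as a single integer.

Answer: 27

Derivation:
Step 0 (initial): 1 infected
Step 1: +2 new -> 3 infected
Step 2: +5 new -> 8 infected
Step 3: +7 new -> 15 infected
Step 4: +8 new -> 23 infected
Step 5: +4 new -> 27 infected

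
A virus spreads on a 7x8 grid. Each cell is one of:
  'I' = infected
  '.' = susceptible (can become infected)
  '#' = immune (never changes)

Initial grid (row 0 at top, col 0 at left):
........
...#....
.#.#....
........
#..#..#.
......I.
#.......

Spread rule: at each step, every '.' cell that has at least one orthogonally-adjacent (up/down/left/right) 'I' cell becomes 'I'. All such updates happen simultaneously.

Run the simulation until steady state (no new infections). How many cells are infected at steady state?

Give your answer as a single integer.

Answer: 49

Derivation:
Step 0 (initial): 1 infected
Step 1: +3 new -> 4 infected
Step 2: +5 new -> 9 infected
Step 3: +5 new -> 14 infected
Step 4: +6 new -> 20 infected
Step 5: +8 new -> 28 infected
Step 6: +8 new -> 36 infected
Step 7: +4 new -> 40 infected
Step 8: +3 new -> 43 infected
Step 9: +3 new -> 46 infected
Step 10: +2 new -> 48 infected
Step 11: +1 new -> 49 infected
Step 12: +0 new -> 49 infected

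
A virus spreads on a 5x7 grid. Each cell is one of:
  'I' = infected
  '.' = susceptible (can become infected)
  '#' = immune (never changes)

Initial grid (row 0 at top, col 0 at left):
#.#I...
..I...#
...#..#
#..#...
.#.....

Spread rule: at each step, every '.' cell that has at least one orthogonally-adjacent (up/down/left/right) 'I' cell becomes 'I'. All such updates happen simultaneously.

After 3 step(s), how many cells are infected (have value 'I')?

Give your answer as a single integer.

Answer: 18

Derivation:
Step 0 (initial): 2 infected
Step 1: +4 new -> 6 infected
Step 2: +6 new -> 12 infected
Step 3: +6 new -> 18 infected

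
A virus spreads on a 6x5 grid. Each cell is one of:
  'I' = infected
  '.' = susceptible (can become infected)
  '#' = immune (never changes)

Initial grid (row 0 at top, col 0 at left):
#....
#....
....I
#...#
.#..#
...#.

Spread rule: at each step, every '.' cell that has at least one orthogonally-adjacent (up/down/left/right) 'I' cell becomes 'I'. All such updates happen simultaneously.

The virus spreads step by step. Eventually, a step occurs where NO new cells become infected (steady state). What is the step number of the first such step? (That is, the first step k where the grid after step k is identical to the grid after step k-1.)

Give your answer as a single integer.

Answer: 9

Derivation:
Step 0 (initial): 1 infected
Step 1: +2 new -> 3 infected
Step 2: +4 new -> 7 infected
Step 3: +5 new -> 12 infected
Step 4: +5 new -> 17 infected
Step 5: +2 new -> 19 infected
Step 6: +1 new -> 20 infected
Step 7: +1 new -> 21 infected
Step 8: +1 new -> 22 infected
Step 9: +0 new -> 22 infected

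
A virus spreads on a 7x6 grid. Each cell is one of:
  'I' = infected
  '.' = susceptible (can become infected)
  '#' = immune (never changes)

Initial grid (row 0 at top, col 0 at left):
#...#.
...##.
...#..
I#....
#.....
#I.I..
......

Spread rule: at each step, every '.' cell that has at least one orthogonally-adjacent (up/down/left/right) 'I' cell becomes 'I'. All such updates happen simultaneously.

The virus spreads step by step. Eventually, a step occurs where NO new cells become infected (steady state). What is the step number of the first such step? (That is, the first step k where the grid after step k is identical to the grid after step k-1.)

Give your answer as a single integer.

Answer: 8

Derivation:
Step 0 (initial): 3 infected
Step 1: +7 new -> 10 infected
Step 2: +9 new -> 19 infected
Step 3: +6 new -> 25 infected
Step 4: +4 new -> 29 infected
Step 5: +2 new -> 31 infected
Step 6: +2 new -> 33 infected
Step 7: +1 new -> 34 infected
Step 8: +0 new -> 34 infected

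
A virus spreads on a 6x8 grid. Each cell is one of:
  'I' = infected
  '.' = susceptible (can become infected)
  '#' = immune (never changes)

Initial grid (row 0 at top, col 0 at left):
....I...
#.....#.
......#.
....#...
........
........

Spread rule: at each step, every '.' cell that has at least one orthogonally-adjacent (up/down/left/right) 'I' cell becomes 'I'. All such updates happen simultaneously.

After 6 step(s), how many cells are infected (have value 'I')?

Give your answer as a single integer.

Step 0 (initial): 1 infected
Step 1: +3 new -> 4 infected
Step 2: +5 new -> 9 infected
Step 3: +5 new -> 14 infected
Step 4: +6 new -> 20 infected
Step 5: +6 new -> 26 infected
Step 6: +8 new -> 34 infected

Answer: 34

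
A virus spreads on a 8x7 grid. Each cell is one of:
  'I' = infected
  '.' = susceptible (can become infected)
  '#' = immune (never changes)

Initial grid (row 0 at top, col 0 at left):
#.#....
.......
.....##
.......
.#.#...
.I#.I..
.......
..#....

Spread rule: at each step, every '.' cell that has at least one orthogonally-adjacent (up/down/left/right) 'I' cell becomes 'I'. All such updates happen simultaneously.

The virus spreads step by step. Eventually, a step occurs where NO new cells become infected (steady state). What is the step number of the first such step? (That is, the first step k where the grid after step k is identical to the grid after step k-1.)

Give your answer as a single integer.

Answer: 8

Derivation:
Step 0 (initial): 2 infected
Step 1: +6 new -> 8 infected
Step 2: +10 new -> 18 infected
Step 3: +9 new -> 27 infected
Step 4: +7 new -> 34 infected
Step 5: +7 new -> 41 infected
Step 6: +5 new -> 46 infected
Step 7: +2 new -> 48 infected
Step 8: +0 new -> 48 infected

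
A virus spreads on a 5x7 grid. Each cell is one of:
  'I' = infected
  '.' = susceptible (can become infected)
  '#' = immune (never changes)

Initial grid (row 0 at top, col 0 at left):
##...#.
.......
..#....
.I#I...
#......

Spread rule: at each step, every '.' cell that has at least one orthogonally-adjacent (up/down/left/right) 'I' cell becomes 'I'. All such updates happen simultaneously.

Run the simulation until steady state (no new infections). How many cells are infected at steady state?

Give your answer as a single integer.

Step 0 (initial): 2 infected
Step 1: +6 new -> 8 infected
Step 2: +7 new -> 15 infected
Step 3: +7 new -> 22 infected
Step 4: +5 new -> 27 infected
Step 5: +1 new -> 28 infected
Step 6: +1 new -> 29 infected
Step 7: +0 new -> 29 infected

Answer: 29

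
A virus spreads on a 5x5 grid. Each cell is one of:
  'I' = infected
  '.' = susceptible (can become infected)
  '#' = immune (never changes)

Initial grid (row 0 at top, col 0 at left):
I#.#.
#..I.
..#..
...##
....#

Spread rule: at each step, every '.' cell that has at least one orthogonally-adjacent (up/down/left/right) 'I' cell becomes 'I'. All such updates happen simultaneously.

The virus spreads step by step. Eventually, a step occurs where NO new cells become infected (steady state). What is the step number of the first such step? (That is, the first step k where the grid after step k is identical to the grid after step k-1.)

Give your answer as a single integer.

Step 0 (initial): 2 infected
Step 1: +3 new -> 5 infected
Step 2: +4 new -> 9 infected
Step 3: +1 new -> 10 infected
Step 4: +2 new -> 12 infected
Step 5: +3 new -> 15 infected
Step 6: +2 new -> 17 infected
Step 7: +1 new -> 18 infected
Step 8: +0 new -> 18 infected

Answer: 8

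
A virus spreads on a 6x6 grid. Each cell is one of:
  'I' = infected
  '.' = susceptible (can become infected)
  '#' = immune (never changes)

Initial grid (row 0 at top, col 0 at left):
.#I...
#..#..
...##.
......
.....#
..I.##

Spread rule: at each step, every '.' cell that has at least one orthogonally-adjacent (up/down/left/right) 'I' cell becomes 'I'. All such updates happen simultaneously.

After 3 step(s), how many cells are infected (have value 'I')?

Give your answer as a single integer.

Answer: 21

Derivation:
Step 0 (initial): 2 infected
Step 1: +5 new -> 7 infected
Step 2: +7 new -> 14 infected
Step 3: +7 new -> 21 infected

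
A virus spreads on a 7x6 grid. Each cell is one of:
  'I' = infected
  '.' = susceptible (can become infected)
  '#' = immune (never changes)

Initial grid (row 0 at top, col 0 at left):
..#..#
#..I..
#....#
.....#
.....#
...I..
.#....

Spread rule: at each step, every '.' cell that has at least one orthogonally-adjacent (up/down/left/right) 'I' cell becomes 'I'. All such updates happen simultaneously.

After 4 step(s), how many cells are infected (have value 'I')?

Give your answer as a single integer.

Step 0 (initial): 2 infected
Step 1: +8 new -> 10 infected
Step 2: +12 new -> 22 infected
Step 3: +7 new -> 29 infected
Step 4: +4 new -> 33 infected

Answer: 33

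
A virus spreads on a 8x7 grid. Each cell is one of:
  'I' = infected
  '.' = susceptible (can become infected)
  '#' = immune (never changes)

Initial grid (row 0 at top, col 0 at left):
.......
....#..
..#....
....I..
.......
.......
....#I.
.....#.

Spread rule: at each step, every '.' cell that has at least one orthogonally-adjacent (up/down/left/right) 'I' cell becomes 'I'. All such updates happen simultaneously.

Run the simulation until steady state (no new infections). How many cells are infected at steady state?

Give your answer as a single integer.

Step 0 (initial): 2 infected
Step 1: +6 new -> 8 infected
Step 2: +9 new -> 17 infected
Step 3: +7 new -> 24 infected
Step 4: +9 new -> 33 infected
Step 5: +9 new -> 42 infected
Step 6: +6 new -> 48 infected
Step 7: +3 new -> 51 infected
Step 8: +1 new -> 52 infected
Step 9: +0 new -> 52 infected

Answer: 52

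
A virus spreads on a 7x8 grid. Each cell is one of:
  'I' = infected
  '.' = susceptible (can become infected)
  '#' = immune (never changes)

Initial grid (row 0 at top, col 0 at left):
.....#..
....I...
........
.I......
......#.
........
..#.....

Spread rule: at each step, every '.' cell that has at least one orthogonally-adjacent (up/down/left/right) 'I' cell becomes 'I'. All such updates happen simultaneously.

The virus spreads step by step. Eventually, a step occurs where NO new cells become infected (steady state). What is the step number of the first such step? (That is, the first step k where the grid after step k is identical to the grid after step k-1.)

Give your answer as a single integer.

Step 0 (initial): 2 infected
Step 1: +8 new -> 10 infected
Step 2: +13 new -> 23 infected
Step 3: +12 new -> 35 infected
Step 4: +8 new -> 43 infected
Step 5: +4 new -> 47 infected
Step 6: +3 new -> 50 infected
Step 7: +2 new -> 52 infected
Step 8: +1 new -> 53 infected
Step 9: +0 new -> 53 infected

Answer: 9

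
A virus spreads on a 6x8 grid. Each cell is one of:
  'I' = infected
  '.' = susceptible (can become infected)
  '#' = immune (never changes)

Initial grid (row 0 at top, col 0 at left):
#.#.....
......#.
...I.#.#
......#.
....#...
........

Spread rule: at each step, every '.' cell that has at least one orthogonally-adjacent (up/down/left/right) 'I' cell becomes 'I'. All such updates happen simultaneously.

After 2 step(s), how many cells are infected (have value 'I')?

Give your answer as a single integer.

Step 0 (initial): 1 infected
Step 1: +4 new -> 5 infected
Step 2: +7 new -> 12 infected

Answer: 12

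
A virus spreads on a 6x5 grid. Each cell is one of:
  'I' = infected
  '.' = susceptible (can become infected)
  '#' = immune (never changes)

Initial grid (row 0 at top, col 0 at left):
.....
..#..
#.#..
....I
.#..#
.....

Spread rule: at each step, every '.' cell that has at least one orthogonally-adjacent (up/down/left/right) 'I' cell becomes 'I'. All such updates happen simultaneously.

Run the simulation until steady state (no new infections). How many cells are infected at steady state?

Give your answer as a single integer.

Step 0 (initial): 1 infected
Step 1: +2 new -> 3 infected
Step 2: +4 new -> 7 infected
Step 3: +5 new -> 12 infected
Step 4: +5 new -> 17 infected
Step 5: +4 new -> 21 infected
Step 6: +3 new -> 24 infected
Step 7: +1 new -> 25 infected
Step 8: +0 new -> 25 infected

Answer: 25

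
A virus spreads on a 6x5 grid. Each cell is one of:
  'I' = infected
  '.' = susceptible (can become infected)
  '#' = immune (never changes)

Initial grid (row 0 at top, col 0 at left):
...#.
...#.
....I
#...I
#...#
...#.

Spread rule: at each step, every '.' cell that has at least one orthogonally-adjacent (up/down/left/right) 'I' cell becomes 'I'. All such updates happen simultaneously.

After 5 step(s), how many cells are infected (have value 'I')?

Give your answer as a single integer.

Answer: 21

Derivation:
Step 0 (initial): 2 infected
Step 1: +3 new -> 5 infected
Step 2: +4 new -> 9 infected
Step 3: +4 new -> 13 infected
Step 4: +5 new -> 18 infected
Step 5: +3 new -> 21 infected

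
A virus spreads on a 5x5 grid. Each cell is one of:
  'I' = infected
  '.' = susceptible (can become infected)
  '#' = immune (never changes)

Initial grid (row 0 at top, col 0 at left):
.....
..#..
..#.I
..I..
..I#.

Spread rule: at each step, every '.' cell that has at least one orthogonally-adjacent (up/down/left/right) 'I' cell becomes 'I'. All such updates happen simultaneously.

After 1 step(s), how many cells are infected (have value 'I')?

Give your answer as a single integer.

Step 0 (initial): 3 infected
Step 1: +6 new -> 9 infected

Answer: 9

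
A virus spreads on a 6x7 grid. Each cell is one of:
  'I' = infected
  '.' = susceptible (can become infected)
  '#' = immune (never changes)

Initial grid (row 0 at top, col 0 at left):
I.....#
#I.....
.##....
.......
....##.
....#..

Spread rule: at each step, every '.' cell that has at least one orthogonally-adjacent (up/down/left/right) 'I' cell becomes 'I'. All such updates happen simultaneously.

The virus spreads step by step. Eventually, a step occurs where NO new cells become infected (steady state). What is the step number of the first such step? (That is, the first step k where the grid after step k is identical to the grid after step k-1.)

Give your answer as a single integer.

Step 0 (initial): 2 infected
Step 1: +2 new -> 4 infected
Step 2: +2 new -> 6 infected
Step 3: +3 new -> 9 infected
Step 4: +4 new -> 13 infected
Step 5: +6 new -> 19 infected
Step 6: +5 new -> 24 infected
Step 7: +4 new -> 28 infected
Step 8: +4 new -> 32 infected
Step 9: +2 new -> 34 infected
Step 10: +1 new -> 35 infected
Step 11: +0 new -> 35 infected

Answer: 11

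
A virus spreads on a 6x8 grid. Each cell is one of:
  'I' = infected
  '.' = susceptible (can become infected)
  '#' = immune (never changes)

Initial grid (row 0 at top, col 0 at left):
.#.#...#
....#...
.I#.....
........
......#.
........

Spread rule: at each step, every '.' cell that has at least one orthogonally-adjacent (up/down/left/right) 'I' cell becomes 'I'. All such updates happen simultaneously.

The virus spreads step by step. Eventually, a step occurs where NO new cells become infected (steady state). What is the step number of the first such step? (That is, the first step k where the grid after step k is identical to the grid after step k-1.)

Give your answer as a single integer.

Answer: 10

Derivation:
Step 0 (initial): 1 infected
Step 1: +3 new -> 4 infected
Step 2: +5 new -> 9 infected
Step 3: +7 new -> 16 infected
Step 4: +5 new -> 21 infected
Step 5: +4 new -> 25 infected
Step 6: +4 new -> 29 infected
Step 7: +4 new -> 33 infected
Step 8: +5 new -> 38 infected
Step 9: +4 new -> 42 infected
Step 10: +0 new -> 42 infected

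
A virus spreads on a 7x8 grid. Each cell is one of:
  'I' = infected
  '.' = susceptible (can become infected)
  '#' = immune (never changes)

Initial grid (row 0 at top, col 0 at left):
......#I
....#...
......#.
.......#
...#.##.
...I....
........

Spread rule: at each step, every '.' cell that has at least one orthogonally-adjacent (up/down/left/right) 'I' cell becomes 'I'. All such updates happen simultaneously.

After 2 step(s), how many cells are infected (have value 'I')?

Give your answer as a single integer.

Answer: 14

Derivation:
Step 0 (initial): 2 infected
Step 1: +4 new -> 6 infected
Step 2: +8 new -> 14 infected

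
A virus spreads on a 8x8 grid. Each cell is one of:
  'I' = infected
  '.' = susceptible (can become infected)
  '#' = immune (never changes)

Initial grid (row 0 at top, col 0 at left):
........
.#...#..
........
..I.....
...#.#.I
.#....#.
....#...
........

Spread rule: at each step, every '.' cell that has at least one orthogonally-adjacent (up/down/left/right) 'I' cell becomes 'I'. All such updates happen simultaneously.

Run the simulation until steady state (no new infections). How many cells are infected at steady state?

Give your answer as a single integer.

Answer: 57

Derivation:
Step 0 (initial): 2 infected
Step 1: +7 new -> 9 infected
Step 2: +10 new -> 19 infected
Step 3: +13 new -> 32 infected
Step 4: +14 new -> 46 infected
Step 5: +8 new -> 54 infected
Step 6: +3 new -> 57 infected
Step 7: +0 new -> 57 infected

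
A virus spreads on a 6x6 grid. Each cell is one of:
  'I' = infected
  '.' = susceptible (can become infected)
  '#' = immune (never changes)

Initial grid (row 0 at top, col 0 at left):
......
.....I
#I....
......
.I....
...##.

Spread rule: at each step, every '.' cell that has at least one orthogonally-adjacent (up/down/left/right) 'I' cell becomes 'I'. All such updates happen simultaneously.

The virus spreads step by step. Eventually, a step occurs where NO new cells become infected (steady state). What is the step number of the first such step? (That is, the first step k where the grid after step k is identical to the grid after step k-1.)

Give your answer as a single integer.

Answer: 5

Derivation:
Step 0 (initial): 3 infected
Step 1: +9 new -> 12 infected
Step 2: +13 new -> 25 infected
Step 3: +7 new -> 32 infected
Step 4: +1 new -> 33 infected
Step 5: +0 new -> 33 infected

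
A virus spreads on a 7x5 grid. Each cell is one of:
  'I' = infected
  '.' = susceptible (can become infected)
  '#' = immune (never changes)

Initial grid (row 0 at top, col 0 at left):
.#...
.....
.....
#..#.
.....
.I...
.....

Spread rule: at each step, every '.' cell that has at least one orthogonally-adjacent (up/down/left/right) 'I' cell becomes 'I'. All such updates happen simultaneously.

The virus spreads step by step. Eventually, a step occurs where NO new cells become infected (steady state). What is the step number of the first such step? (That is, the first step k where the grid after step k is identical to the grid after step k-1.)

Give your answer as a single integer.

Step 0 (initial): 1 infected
Step 1: +4 new -> 5 infected
Step 2: +6 new -> 11 infected
Step 3: +5 new -> 16 infected
Step 4: +5 new -> 21 infected
Step 5: +4 new -> 25 infected
Step 6: +4 new -> 29 infected
Step 7: +2 new -> 31 infected
Step 8: +1 new -> 32 infected
Step 9: +0 new -> 32 infected

Answer: 9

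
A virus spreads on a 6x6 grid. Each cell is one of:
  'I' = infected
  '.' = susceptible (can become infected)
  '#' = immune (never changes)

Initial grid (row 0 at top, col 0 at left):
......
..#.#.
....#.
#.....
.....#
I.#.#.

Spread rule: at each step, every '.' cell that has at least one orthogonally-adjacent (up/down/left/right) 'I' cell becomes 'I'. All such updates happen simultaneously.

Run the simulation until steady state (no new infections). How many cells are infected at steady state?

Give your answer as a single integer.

Step 0 (initial): 1 infected
Step 1: +2 new -> 3 infected
Step 2: +1 new -> 4 infected
Step 3: +2 new -> 6 infected
Step 4: +3 new -> 9 infected
Step 5: +6 new -> 15 infected
Step 6: +4 new -> 19 infected
Step 7: +4 new -> 23 infected
Step 8: +2 new -> 25 infected
Step 9: +2 new -> 27 infected
Step 10: +1 new -> 28 infected
Step 11: +0 new -> 28 infected

Answer: 28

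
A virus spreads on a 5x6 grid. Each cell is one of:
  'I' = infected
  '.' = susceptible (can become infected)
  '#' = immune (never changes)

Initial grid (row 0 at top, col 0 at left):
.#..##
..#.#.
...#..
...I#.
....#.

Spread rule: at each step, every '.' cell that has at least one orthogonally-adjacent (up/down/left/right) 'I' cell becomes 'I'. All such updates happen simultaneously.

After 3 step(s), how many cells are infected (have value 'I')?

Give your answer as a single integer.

Step 0 (initial): 1 infected
Step 1: +2 new -> 3 infected
Step 2: +3 new -> 6 infected
Step 3: +3 new -> 9 infected

Answer: 9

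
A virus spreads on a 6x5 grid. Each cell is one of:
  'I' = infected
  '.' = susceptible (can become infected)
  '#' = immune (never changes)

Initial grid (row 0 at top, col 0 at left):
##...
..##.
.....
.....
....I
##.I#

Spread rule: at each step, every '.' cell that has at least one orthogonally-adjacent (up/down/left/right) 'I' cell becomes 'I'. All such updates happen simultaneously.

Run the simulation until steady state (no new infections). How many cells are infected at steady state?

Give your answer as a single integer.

Step 0 (initial): 2 infected
Step 1: +3 new -> 5 infected
Step 2: +3 new -> 8 infected
Step 3: +4 new -> 12 infected
Step 4: +4 new -> 16 infected
Step 5: +3 new -> 19 infected
Step 6: +3 new -> 22 infected
Step 7: +1 new -> 23 infected
Step 8: +0 new -> 23 infected

Answer: 23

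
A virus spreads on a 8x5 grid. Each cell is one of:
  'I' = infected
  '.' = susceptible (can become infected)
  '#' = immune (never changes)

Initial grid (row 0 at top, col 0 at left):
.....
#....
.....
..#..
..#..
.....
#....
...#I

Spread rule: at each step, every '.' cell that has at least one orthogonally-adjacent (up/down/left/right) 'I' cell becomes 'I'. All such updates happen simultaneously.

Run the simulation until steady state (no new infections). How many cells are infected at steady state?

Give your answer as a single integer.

Step 0 (initial): 1 infected
Step 1: +1 new -> 2 infected
Step 2: +2 new -> 4 infected
Step 3: +3 new -> 7 infected
Step 4: +5 new -> 12 infected
Step 5: +4 new -> 16 infected
Step 6: +5 new -> 21 infected
Step 7: +5 new -> 26 infected
Step 8: +4 new -> 30 infected
Step 9: +3 new -> 33 infected
Step 10: +1 new -> 34 infected
Step 11: +1 new -> 35 infected
Step 12: +0 new -> 35 infected

Answer: 35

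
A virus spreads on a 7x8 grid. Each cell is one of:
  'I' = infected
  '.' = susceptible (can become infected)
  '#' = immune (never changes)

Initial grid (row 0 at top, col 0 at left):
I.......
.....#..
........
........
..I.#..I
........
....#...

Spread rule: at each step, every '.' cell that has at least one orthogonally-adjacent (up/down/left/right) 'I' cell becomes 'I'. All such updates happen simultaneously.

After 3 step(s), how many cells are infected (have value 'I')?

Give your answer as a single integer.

Step 0 (initial): 3 infected
Step 1: +9 new -> 12 infected
Step 2: +15 new -> 27 infected
Step 3: +15 new -> 42 infected

Answer: 42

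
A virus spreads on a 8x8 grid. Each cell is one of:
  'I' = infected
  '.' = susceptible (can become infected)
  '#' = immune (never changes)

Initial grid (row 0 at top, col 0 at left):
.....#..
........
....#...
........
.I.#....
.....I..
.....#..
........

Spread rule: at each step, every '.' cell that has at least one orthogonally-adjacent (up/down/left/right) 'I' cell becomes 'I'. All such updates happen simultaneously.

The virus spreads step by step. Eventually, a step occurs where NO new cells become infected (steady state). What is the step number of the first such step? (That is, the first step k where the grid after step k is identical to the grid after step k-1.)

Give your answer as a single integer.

Answer: 8

Derivation:
Step 0 (initial): 2 infected
Step 1: +7 new -> 9 infected
Step 2: +13 new -> 22 infected
Step 3: +15 new -> 37 infected
Step 4: +12 new -> 49 infected
Step 5: +6 new -> 55 infected
Step 6: +4 new -> 59 infected
Step 7: +1 new -> 60 infected
Step 8: +0 new -> 60 infected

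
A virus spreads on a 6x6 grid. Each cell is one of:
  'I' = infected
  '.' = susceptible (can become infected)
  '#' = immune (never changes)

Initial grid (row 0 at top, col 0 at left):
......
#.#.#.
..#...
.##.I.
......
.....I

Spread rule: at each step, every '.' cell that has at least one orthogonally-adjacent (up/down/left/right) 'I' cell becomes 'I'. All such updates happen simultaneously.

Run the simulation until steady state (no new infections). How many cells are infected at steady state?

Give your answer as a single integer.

Step 0 (initial): 2 infected
Step 1: +6 new -> 8 infected
Step 2: +4 new -> 12 infected
Step 3: +4 new -> 16 infected
Step 4: +4 new -> 20 infected
Step 5: +4 new -> 24 infected
Step 6: +2 new -> 26 infected
Step 7: +3 new -> 29 infected
Step 8: +1 new -> 30 infected
Step 9: +0 new -> 30 infected

Answer: 30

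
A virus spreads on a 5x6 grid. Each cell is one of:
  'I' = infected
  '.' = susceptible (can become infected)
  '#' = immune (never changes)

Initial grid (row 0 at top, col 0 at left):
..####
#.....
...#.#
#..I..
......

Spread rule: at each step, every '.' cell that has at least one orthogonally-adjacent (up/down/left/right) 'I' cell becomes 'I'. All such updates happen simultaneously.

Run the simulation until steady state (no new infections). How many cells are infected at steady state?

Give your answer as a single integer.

Step 0 (initial): 1 infected
Step 1: +3 new -> 4 infected
Step 2: +6 new -> 10 infected
Step 3: +5 new -> 15 infected
Step 4: +5 new -> 20 infected
Step 5: +1 new -> 21 infected
Step 6: +1 new -> 22 infected
Step 7: +0 new -> 22 infected

Answer: 22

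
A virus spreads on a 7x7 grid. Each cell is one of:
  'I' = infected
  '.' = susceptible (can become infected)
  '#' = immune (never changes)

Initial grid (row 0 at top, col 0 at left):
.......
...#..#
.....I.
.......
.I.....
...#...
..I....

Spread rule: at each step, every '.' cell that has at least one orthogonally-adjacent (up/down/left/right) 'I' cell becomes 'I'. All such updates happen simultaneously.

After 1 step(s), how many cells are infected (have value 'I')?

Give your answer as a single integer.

Answer: 14

Derivation:
Step 0 (initial): 3 infected
Step 1: +11 new -> 14 infected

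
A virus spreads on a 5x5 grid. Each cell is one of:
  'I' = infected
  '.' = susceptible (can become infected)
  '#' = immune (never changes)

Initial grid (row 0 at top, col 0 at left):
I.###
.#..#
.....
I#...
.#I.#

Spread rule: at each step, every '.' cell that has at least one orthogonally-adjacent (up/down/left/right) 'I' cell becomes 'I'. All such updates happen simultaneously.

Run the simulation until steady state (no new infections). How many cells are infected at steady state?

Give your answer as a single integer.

Step 0 (initial): 3 infected
Step 1: +6 new -> 9 infected
Step 2: +3 new -> 12 infected
Step 3: +3 new -> 15 infected
Step 4: +2 new -> 17 infected
Step 5: +0 new -> 17 infected

Answer: 17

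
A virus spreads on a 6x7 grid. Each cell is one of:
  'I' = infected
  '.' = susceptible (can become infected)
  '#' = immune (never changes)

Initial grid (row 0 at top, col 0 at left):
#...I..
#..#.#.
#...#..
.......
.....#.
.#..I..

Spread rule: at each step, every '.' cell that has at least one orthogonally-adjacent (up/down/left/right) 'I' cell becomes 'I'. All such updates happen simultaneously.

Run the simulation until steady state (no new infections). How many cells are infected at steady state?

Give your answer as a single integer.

Step 0 (initial): 2 infected
Step 1: +6 new -> 8 infected
Step 2: +6 new -> 14 infected
Step 3: +7 new -> 21 infected
Step 4: +8 new -> 29 infected
Step 5: +3 new -> 32 infected
Step 6: +2 new -> 34 infected
Step 7: +0 new -> 34 infected

Answer: 34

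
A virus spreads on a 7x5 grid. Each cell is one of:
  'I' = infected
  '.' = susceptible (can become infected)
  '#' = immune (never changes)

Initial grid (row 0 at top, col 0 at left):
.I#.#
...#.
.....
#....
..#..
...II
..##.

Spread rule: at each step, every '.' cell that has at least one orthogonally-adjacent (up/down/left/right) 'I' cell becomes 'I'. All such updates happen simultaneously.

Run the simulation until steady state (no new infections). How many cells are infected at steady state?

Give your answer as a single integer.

Step 0 (initial): 3 infected
Step 1: +6 new -> 9 infected
Step 2: +6 new -> 15 infected
Step 3: +9 new -> 24 infected
Step 4: +3 new -> 27 infected
Step 5: +0 new -> 27 infected

Answer: 27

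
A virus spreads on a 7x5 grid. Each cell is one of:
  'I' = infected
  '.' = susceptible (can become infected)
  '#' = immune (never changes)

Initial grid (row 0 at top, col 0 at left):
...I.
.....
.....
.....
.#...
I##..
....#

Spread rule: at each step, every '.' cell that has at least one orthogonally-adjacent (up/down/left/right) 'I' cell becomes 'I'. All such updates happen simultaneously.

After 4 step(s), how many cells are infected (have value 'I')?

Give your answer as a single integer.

Answer: 27

Derivation:
Step 0 (initial): 2 infected
Step 1: +5 new -> 7 infected
Step 2: +6 new -> 13 infected
Step 3: +8 new -> 21 infected
Step 4: +6 new -> 27 infected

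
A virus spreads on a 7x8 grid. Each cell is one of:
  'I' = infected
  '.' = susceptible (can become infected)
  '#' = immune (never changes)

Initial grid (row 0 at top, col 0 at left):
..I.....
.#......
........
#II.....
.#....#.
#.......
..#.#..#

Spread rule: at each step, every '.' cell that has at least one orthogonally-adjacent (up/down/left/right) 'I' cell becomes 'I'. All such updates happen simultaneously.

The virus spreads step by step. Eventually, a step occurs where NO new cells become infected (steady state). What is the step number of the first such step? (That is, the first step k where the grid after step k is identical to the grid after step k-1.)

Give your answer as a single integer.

Answer: 8

Derivation:
Step 0 (initial): 3 infected
Step 1: +7 new -> 10 infected
Step 2: +8 new -> 18 infected
Step 3: +8 new -> 26 infected
Step 4: +8 new -> 34 infected
Step 5: +6 new -> 40 infected
Step 6: +5 new -> 45 infected
Step 7: +2 new -> 47 infected
Step 8: +0 new -> 47 infected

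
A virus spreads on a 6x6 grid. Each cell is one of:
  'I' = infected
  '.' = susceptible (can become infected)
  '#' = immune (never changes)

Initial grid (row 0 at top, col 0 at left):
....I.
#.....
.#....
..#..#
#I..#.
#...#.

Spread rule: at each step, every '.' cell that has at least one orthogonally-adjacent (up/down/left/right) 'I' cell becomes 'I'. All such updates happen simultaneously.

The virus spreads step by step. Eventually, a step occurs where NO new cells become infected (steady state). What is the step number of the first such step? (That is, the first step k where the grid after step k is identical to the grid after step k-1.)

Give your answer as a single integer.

Step 0 (initial): 2 infected
Step 1: +6 new -> 8 infected
Step 2: +7 new -> 15 infected
Step 3: +8 new -> 23 infected
Step 4: +3 new -> 26 infected
Step 5: +0 new -> 26 infected

Answer: 5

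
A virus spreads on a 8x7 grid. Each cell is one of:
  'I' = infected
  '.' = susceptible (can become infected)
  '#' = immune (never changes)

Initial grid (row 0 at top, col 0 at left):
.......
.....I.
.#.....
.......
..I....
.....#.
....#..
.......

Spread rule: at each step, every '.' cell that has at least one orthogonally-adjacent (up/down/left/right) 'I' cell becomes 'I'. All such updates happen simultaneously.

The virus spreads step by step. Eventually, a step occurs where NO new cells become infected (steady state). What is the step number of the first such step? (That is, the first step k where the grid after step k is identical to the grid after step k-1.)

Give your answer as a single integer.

Answer: 8

Derivation:
Step 0 (initial): 2 infected
Step 1: +8 new -> 10 infected
Step 2: +14 new -> 24 infected
Step 3: +12 new -> 36 infected
Step 4: +7 new -> 43 infected
Step 5: +5 new -> 48 infected
Step 6: +3 new -> 51 infected
Step 7: +2 new -> 53 infected
Step 8: +0 new -> 53 infected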